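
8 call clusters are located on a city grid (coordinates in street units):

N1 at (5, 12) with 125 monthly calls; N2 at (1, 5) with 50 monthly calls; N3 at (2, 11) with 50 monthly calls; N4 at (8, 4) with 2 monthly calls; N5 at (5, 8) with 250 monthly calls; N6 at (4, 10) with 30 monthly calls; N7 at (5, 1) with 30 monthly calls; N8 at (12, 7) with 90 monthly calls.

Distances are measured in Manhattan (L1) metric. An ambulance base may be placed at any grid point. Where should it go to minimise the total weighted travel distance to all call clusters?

Manhattan distance separates: Σwᵢ(|x−xᵢ|+|y−yᵢ|) = Σwᵢ|x−xᵢ| + Σwᵢ|y−yᵢ|, so x and y are optimised independently as 1-D weighted medians.
Total weight W = 627; half = 313.5.
x-coordinate, sorted with cumulative weight:
  x=1 (N2, w=50) cum 50
  x=2 (N3, w=50) cum 100
  x=4 (N6, w=30) cum 130
  x=5 (N1, w=125) cum 255
  x=5 (N5, w=250) cum 505  ← median
  x=5 (N7, w=30) cum 535
  x=8 (N4, w=2) cum 537
  x=12 (N8, w=90) cum 627
⇒ x* = 5
y-coordinate, sorted with cumulative weight:
  y=1 (N7, w=30) cum 30
  y=4 (N4, w=2) cum 32
  y=5 (N2, w=50) cum 82
  y=7 (N8, w=90) cum 172
  y=8 (N5, w=250) cum 422  ← median
  y=10 (N6, w=30) cum 452
  y=11 (N3, w=50) cum 502
  y=12 (N1, w=125) cum 627
⇒ y* = 8

(5, 8)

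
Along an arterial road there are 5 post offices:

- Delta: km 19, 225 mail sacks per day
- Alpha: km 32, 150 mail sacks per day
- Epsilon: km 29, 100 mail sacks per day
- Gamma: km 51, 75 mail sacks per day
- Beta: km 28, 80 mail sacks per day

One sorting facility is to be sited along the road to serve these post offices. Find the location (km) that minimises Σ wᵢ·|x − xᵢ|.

For a sum of weighted absolute distances on a line, the optimum is the weighted median (not the mean). Total weight W = 630; half-weight = 315.
Sort by position and accumulate weight:
  km 19 (Delta, w=225) → cum 225
  km 28 (Beta, w=80) → cum 305
  km 29 (Epsilon, w=100) → cum 405  ≥ 315 → median here
  km 32 (Alpha, w=150) → cum 555
  km 51 (Gamma, w=75) → cum 630
Optimal location: km 29.

x = 29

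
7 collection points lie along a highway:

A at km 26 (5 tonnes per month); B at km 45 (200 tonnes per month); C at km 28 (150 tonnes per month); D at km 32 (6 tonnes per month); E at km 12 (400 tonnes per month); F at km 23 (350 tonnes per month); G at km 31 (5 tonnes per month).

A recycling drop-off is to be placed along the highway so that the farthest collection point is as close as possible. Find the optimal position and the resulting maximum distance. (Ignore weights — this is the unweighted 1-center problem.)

The 1-center on a line is the midpoint of the two extreme points: leftmost at 12, rightmost at 45.
Optimal location = (12 + 45)/2 = 28.5; maximum distance = (45 − 12)/2 = 16.5.

location 28.5, max distance 16.5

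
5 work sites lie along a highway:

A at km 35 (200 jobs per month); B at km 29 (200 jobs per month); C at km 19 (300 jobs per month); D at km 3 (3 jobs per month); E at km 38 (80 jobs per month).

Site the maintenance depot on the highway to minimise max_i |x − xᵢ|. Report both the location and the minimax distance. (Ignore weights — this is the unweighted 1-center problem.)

location 20.5, max distance 17.5

The 1-center on a line is the midpoint of the two extreme points: leftmost at 3, rightmost at 38.
Optimal location = (3 + 38)/2 = 20.5; maximum distance = (38 − 3)/2 = 17.5.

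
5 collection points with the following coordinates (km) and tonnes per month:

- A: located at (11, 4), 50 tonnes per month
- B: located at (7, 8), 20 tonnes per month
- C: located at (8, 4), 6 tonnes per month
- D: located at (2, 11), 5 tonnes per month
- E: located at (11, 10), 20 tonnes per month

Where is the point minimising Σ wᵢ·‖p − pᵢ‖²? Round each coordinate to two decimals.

(9.58, 6.33)

The minimiser of Σwᵢ‖p−pᵢ‖² is the weighted centroid p* = (Σwᵢpᵢ)/(Σwᵢ).
Σwᵢ = 101.
Σwᵢxᵢ = 50·11 + 20·7 + 6·8 + 5·2 + 20·11 = 968.
Σwᵢyᵢ = 50·4 + 20·8 + 6·4 + 5·11 + 20·10 = 639.
x* = 968/101 = 9.58, y* = 639/101 = 6.33.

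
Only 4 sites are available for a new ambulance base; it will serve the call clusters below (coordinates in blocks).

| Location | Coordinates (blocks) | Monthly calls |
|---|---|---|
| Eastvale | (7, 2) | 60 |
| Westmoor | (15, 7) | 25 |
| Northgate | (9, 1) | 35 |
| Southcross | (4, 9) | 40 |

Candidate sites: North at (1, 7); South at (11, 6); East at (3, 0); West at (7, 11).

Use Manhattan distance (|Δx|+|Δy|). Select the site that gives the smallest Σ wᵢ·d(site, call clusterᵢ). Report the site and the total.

Total weighted distance at each candidate:
  North (1, 7): total = 1700
  South (11, 6): total = 1250
  East (3, 0): total = 1480
  West (7, 11): total = 1460
Minimum is at South with total 1250 blocks.

South, total 1250 blocks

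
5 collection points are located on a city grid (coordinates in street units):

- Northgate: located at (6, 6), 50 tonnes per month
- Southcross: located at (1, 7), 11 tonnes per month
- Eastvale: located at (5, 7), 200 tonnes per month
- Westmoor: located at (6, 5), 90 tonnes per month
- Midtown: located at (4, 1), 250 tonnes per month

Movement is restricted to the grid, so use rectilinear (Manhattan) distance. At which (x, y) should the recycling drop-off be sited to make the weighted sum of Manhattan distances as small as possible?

(5, 5)

Manhattan distance separates: Σwᵢ(|x−xᵢ|+|y−yᵢ|) = Σwᵢ|x−xᵢ| + Σwᵢ|y−yᵢ|, so x and y are optimised independently as 1-D weighted medians.
Total weight W = 601; half = 300.5.
x-coordinate, sorted with cumulative weight:
  x=1 (Southcross, w=11) cum 11
  x=4 (Midtown, w=250) cum 261
  x=5 (Eastvale, w=200) cum 461  ← median
  x=6 (Northgate, w=50) cum 511
  x=6 (Westmoor, w=90) cum 601
⇒ x* = 5
y-coordinate, sorted with cumulative weight:
  y=1 (Midtown, w=250) cum 250
  y=5 (Westmoor, w=90) cum 340  ← median
  y=6 (Northgate, w=50) cum 390
  y=7 (Southcross, w=11) cum 401
  y=7 (Eastvale, w=200) cum 601
⇒ y* = 5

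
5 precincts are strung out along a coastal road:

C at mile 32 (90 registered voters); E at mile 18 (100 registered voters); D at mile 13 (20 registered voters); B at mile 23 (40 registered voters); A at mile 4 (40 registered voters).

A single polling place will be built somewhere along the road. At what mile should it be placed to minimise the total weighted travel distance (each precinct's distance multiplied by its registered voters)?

x = 18

For a sum of weighted absolute distances on a line, the optimum is the weighted median (not the mean). Total weight W = 290; half-weight = 145.
Sort by position and accumulate weight:
  mile 4 (A, w=40) → cum 40
  mile 13 (D, w=20) → cum 60
  mile 18 (E, w=100) → cum 160  ≥ 145 → median here
  mile 23 (B, w=40) → cum 200
  mile 32 (C, w=90) → cum 290
Optimal location: mile 18.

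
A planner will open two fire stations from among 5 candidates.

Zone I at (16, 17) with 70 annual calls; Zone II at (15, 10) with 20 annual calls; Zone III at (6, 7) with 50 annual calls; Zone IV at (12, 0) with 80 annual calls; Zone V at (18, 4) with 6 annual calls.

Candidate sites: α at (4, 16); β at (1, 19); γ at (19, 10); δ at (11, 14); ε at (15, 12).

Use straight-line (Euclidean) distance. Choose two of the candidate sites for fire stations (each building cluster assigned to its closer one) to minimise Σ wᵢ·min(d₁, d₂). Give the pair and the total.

{δ, ε}, total 1867.9

Evaluate every pair (each demand assigned to the nearer of the two):
  {δ, ε}: total = 1867.9
  {α, ε}: total = 1898.7
  {γ, ε}: total = 1924.7
  {γ, δ}: total = 1931.3
  {β, ε}: total = 1952.5
  {α, γ}: total = 2087.1
  {α, δ}: total = 2147.5
  {β, δ}: total = 2147.5
  {β, γ}: total = 2276.1
  {α, β}: total = 3096.2
Best pair: {δ, ε} with total 1867.9.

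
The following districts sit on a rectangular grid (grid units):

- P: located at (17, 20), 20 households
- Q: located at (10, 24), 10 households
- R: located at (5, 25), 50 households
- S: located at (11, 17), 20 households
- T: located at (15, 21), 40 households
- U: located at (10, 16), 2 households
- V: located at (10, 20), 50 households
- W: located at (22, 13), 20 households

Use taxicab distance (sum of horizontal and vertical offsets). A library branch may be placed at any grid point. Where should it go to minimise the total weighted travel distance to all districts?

Manhattan distance separates: Σwᵢ(|x−xᵢ|+|y−yᵢ|) = Σwᵢ|x−xᵢ| + Σwᵢ|y−yᵢ|, so x and y are optimised independently as 1-D weighted medians.
Total weight W = 212; half = 106.
x-coordinate, sorted with cumulative weight:
  x=5 (R, w=50) cum 50
  x=10 (Q, w=10) cum 60
  x=10 (U, w=2) cum 62
  x=10 (V, w=50) cum 112  ← median
  x=11 (S, w=20) cum 132
  x=15 (T, w=40) cum 172
  x=17 (P, w=20) cum 192
  x=22 (W, w=20) cum 212
⇒ x* = 10
y-coordinate, sorted with cumulative weight:
  y=13 (W, w=20) cum 20
  y=16 (U, w=2) cum 22
  y=17 (S, w=20) cum 42
  y=20 (P, w=20) cum 62
  y=20 (V, w=50) cum 112  ← median
  y=21 (T, w=40) cum 152
  y=24 (Q, w=10) cum 162
  y=25 (R, w=50) cum 212
⇒ y* = 20

(10, 20)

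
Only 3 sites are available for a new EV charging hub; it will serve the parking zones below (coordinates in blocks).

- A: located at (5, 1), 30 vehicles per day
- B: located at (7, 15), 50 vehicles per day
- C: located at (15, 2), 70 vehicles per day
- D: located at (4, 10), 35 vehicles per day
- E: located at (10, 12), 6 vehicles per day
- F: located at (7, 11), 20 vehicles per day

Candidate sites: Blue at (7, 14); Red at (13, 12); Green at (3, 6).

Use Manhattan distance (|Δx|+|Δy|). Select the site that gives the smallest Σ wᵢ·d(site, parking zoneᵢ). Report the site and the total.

Total weighted distance at each candidate:
  Blue (7, 14): total = 2235
  Red (13, 12): total = 2403
  Green (3, 6): total = 2413
Minimum is at Blue with total 2235 blocks.

Blue, total 2235 blocks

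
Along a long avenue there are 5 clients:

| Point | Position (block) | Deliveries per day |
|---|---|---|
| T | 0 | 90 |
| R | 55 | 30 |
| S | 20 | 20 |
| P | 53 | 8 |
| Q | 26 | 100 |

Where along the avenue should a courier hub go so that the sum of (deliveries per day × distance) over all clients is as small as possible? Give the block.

For a sum of weighted absolute distances on a line, the optimum is the weighted median (not the mean). Total weight W = 248; half-weight = 124.
Sort by position and accumulate weight:
  block 0 (T, w=90) → cum 90
  block 20 (S, w=20) → cum 110
  block 26 (Q, w=100) → cum 210  ≥ 124 → median here
  block 53 (P, w=8) → cum 218
  block 55 (R, w=30) → cum 248
Optimal location: block 26.

x = 26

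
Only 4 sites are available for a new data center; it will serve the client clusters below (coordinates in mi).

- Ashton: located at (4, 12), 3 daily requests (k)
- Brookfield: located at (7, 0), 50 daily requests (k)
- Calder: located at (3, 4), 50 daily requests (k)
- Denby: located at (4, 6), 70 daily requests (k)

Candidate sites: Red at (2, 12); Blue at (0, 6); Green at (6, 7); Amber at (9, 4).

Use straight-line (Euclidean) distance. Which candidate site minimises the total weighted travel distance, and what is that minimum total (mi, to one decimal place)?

Green, total 738.4 mi

Total weighted distance at each candidate:
  Red (2, 12): total = 1501.8
  Blue (0, 6): total = 942.9
  Green (6, 7): total = 738.4
  Amber (9, 4): total = 928.9
Minimum is at Green with total 738.4 mi.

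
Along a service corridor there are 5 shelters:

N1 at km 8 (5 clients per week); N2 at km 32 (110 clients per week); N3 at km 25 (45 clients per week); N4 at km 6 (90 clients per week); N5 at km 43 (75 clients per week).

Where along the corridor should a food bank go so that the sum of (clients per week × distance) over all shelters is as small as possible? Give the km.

x = 32

For a sum of weighted absolute distances on a line, the optimum is the weighted median (not the mean). Total weight W = 325; half-weight = 162.5.
Sort by position and accumulate weight:
  km 6 (N4, w=90) → cum 90
  km 8 (N1, w=5) → cum 95
  km 25 (N3, w=45) → cum 140
  km 32 (N2, w=110) → cum 250  ≥ 162.5 → median here
  km 43 (N5, w=75) → cum 325
Optimal location: km 32.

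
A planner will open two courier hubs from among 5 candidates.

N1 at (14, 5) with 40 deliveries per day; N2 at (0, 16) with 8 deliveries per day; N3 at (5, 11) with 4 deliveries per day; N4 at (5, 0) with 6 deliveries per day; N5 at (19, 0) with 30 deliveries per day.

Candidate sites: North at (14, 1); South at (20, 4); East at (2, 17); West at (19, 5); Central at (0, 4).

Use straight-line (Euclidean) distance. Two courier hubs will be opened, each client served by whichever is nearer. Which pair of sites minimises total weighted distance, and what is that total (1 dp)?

{North, East}, total 412.0

Evaluate every pair (each demand assigned to the nearer of the two):
  {North, East}: total = 412.0
  {North, Central}: total = 481.8
  {East, West}: total = 483.9
  {South, East}: total = 504.9
  {West, Central}: total = 518.8
  {South, Central}: total = 535.8
  {North, South}: total = 556.0
  {North, West}: total = 582.3
  {South, West}: total = 649.5
  {East, Central}: total = 1227.1
Best pair: {North, East} with total 412.0.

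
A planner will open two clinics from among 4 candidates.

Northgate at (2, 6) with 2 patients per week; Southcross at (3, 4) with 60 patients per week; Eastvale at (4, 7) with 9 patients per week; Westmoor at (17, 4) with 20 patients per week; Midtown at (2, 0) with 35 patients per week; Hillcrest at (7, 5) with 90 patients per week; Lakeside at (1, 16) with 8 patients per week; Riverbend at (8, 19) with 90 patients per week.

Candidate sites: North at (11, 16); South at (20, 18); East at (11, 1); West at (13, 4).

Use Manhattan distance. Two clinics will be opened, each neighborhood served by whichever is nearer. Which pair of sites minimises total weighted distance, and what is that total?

{North, West}, total 2589

Evaluate every pair (each demand assigned to the nearer of the two):
  {North, West}: total = 2589
  {North, East}: total = 2675
  {South, West}: total = 3307
  {South, East}: total = 3393
  {East, West}: total = 3786
  {North, South}: total = 4567
Best pair: {North, West} with total 2589.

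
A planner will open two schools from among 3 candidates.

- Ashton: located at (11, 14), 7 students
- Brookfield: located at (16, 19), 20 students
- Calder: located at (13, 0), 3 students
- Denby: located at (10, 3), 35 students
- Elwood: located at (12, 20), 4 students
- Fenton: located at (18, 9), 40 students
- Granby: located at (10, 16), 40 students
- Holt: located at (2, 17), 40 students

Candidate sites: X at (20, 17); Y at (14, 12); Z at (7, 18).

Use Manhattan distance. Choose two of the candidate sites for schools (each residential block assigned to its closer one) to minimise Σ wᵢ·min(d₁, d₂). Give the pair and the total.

Evaluate every pair (each demand assigned to the nearer of the two):
  {Y, Z}: total = 1457
  {X, Z}: total = 1746
  {X, Y}: total = 1969
Best pair: {Y, Z} with total 1457.

{Y, Z}, total 1457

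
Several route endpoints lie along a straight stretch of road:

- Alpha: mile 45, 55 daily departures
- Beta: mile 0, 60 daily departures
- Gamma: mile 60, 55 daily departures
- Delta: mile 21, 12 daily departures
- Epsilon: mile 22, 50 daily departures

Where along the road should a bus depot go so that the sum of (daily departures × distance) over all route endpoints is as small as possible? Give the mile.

x = 22

For a sum of weighted absolute distances on a line, the optimum is the weighted median (not the mean). Total weight W = 232; half-weight = 116.
Sort by position and accumulate weight:
  mile 0 (Beta, w=60) → cum 60
  mile 21 (Delta, w=12) → cum 72
  mile 22 (Epsilon, w=50) → cum 122  ≥ 116 → median here
  mile 45 (Alpha, w=55) → cum 177
  mile 60 (Gamma, w=55) → cum 232
Optimal location: mile 22.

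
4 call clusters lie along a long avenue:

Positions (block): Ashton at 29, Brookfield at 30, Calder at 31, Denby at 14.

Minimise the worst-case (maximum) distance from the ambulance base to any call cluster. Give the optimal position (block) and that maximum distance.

location 22.5, max distance 8.5

The 1-center on a line is the midpoint of the two extreme points: leftmost at 14, rightmost at 31.
Optimal location = (14 + 31)/2 = 22.5; maximum distance = (31 − 14)/2 = 8.5.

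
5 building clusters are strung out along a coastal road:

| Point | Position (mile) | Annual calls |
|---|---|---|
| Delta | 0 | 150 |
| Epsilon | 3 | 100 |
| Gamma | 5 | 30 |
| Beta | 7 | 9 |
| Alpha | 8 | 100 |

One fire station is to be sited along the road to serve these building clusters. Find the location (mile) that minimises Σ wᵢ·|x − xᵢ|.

For a sum of weighted absolute distances on a line, the optimum is the weighted median (not the mean). Total weight W = 389; half-weight = 194.5.
Sort by position and accumulate weight:
  mile 0 (Delta, w=150) → cum 150
  mile 3 (Epsilon, w=100) → cum 250  ≥ 194.5 → median here
  mile 5 (Gamma, w=30) → cum 280
  mile 7 (Beta, w=9) → cum 289
  mile 8 (Alpha, w=100) → cum 389
Optimal location: mile 3.

x = 3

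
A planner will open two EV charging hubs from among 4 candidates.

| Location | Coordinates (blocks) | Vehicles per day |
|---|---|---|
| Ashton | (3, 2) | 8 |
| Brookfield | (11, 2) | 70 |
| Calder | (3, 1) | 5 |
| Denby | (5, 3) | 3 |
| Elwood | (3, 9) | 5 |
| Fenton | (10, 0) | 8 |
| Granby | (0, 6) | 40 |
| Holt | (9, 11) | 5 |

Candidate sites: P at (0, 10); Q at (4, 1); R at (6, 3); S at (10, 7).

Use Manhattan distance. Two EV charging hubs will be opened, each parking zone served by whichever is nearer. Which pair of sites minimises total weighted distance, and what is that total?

{P, R}, total 766

Evaluate every pair (each demand assigned to the nearer of the two):
  {P, R}: total = 766
  {P, S}: total = 856
  {P, Q}: total = 876
  {Q, S}: total = 936
  {Q, R}: total = 960
  {R, S}: total = 966
Best pair: {P, R} with total 766.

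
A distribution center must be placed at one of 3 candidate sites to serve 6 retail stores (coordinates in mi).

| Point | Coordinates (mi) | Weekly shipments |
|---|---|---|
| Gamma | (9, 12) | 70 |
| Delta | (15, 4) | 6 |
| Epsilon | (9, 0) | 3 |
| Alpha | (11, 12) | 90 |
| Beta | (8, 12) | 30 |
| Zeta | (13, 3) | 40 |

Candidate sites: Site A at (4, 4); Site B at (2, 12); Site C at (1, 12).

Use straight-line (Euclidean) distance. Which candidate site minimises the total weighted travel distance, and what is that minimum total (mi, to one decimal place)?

Site B, total 2181.8 mi

Total weighted distance at each candidate:
  Site A (4, 4): total = 2332.8
  Site B (2, 12): total = 2181.8
  Site C (1, 12): total = 2410.0
Minimum is at Site B with total 2181.8 mi.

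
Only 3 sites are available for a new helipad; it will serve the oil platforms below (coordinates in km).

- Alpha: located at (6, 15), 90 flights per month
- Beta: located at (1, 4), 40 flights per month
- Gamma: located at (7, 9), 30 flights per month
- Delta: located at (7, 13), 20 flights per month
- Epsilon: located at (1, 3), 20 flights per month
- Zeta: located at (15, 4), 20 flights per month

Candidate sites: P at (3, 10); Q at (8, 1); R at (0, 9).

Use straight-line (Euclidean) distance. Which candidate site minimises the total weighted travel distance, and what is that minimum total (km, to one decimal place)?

P, total 1415.4 km

Total weighted distance at each candidate:
  P (3, 10): total = 1415.4
  Q (8, 1): total = 2358.0
  R (0, 9): total = 1776.8
Minimum is at P with total 1415.4 km.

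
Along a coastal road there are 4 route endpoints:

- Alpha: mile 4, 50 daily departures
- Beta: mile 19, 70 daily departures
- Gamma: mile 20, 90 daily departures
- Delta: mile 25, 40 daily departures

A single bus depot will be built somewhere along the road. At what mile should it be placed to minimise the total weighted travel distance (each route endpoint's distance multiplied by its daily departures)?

x = 20

For a sum of weighted absolute distances on a line, the optimum is the weighted median (not the mean). Total weight W = 250; half-weight = 125.
Sort by position and accumulate weight:
  mile 4 (Alpha, w=50) → cum 50
  mile 19 (Beta, w=70) → cum 120
  mile 20 (Gamma, w=90) → cum 210  ≥ 125 → median here
  mile 25 (Delta, w=40) → cum 250
Optimal location: mile 20.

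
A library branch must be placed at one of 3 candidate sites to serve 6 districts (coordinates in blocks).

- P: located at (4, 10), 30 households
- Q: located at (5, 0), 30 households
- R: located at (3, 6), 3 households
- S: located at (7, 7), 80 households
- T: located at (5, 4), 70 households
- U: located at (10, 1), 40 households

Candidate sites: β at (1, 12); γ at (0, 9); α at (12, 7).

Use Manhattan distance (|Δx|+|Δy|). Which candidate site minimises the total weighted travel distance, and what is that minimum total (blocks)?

Total weighted distance at each candidate:
  β (1, 12): total = 3174
  γ (0, 9): total = 2728
  α (12, 7): total = 2200
Minimum is at α with total 2200 blocks.

α, total 2200 blocks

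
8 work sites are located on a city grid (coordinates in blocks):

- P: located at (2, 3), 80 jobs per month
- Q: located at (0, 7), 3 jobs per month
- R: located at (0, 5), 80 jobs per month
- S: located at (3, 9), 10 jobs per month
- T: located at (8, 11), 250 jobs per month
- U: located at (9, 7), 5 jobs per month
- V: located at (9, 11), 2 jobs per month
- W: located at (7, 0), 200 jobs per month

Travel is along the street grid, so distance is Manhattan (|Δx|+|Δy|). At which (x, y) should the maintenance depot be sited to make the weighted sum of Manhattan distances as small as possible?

(7, 5)

Manhattan distance separates: Σwᵢ(|x−xᵢ|+|y−yᵢ|) = Σwᵢ|x−xᵢ| + Σwᵢ|y−yᵢ|, so x and y are optimised independently as 1-D weighted medians.
Total weight W = 630; half = 315.
x-coordinate, sorted with cumulative weight:
  x=0 (Q, w=3) cum 3
  x=0 (R, w=80) cum 83
  x=2 (P, w=80) cum 163
  x=3 (S, w=10) cum 173
  x=7 (W, w=200) cum 373  ← median
  x=8 (T, w=250) cum 623
  x=9 (U, w=5) cum 628
  x=9 (V, w=2) cum 630
⇒ x* = 7
y-coordinate, sorted with cumulative weight:
  y=0 (W, w=200) cum 200
  y=3 (P, w=80) cum 280
  y=5 (R, w=80) cum 360  ← median
  y=7 (Q, w=3) cum 363
  y=7 (U, w=5) cum 368
  y=9 (S, w=10) cum 378
  y=11 (T, w=250) cum 628
  y=11 (V, w=2) cum 630
⇒ y* = 5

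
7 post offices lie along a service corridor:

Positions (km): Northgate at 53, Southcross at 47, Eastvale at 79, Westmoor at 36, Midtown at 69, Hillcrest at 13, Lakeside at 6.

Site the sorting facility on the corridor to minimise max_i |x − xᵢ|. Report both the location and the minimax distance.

location 42.5, max distance 36.5

The 1-center on a line is the midpoint of the two extreme points: leftmost at 6, rightmost at 79.
Optimal location = (6 + 79)/2 = 42.5; maximum distance = (79 − 6)/2 = 36.5.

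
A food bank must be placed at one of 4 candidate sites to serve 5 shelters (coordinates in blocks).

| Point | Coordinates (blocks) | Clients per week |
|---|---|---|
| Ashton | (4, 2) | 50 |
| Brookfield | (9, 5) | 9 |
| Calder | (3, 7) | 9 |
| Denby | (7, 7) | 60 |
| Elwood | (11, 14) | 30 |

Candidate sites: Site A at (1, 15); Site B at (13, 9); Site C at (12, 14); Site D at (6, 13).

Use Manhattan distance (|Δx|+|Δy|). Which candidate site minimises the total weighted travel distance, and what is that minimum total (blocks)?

Site D, total 1430 blocks

Total weighted distance at each candidate:
  Site A (1, 15): total = 2222
  Site B (13, 9): total = 1670
  Site C (12, 14): total = 2002
  Site D (6, 13): total = 1430
Minimum is at Site D with total 1430 blocks.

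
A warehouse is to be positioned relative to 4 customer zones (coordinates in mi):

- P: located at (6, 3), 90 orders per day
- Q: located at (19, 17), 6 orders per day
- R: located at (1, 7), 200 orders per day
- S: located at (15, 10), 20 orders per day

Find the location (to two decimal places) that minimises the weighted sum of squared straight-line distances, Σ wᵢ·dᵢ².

The minimiser of Σwᵢ‖p−pᵢ‖² is the weighted centroid p* = (Σwᵢpᵢ)/(Σwᵢ).
Σwᵢ = 316.
Σwᵢxᵢ = 90·6 + 6·19 + 200·1 + 20·15 = 1154.
Σwᵢyᵢ = 90·3 + 6·17 + 200·7 + 20·10 = 1972.
x* = 1154/316 = 3.65, y* = 1972/316 = 6.24.

(3.65, 6.24)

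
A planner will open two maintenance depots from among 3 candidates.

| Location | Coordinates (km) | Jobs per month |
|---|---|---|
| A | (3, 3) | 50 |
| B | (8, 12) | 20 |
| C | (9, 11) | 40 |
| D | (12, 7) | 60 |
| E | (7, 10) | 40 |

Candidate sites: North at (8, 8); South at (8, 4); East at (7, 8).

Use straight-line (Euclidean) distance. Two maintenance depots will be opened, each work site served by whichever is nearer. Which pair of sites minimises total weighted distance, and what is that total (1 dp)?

{North, South}, total 798.3

Evaluate every pair (each demand assigned to the nearer of the two):
  {North, South}: total = 798.3
  {North, East}: total = 854.0
  {South, East}: total = 861.6
Best pair: {North, South} with total 798.3.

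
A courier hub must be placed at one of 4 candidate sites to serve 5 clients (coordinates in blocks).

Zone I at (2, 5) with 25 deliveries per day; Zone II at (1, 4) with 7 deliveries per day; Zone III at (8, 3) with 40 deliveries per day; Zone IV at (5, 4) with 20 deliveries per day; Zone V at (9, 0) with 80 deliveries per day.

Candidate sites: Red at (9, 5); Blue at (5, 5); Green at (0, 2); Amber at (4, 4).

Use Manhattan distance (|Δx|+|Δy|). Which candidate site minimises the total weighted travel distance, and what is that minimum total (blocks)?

Red, total 858 blocks

Total weighted distance at each candidate:
  Red (9, 5): total = 858
  Blue (5, 5): total = 1050
  Green (0, 2): total = 1526
  Amber (4, 4): total = 1036
Minimum is at Red with total 858 blocks.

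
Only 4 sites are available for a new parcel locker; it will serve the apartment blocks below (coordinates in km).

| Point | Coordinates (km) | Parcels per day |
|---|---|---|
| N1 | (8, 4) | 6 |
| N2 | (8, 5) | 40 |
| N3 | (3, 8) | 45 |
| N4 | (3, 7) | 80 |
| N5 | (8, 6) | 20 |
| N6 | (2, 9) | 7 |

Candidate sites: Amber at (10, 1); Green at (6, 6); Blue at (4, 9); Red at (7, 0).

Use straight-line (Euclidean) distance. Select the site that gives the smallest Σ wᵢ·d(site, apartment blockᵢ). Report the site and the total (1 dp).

Total weighted distance at each candidate:
  Amber (10, 1): total = 1570.5
  Green (6, 6): total = 596.6
  Blue (4, 9): total = 621.2
  Red (7, 0): total = 1469.9
Minimum is at Green with total 596.6 km.

Green, total 596.6 km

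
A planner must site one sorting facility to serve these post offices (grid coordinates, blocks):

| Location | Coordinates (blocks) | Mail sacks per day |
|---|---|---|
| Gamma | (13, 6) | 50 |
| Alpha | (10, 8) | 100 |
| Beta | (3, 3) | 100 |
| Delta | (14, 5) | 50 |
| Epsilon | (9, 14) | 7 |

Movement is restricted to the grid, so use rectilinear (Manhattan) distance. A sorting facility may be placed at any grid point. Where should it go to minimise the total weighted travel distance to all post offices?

Manhattan distance separates: Σwᵢ(|x−xᵢ|+|y−yᵢ|) = Σwᵢ|x−xᵢ| + Σwᵢ|y−yᵢ|, so x and y are optimised independently as 1-D weighted medians.
Total weight W = 307; half = 153.5.
x-coordinate, sorted with cumulative weight:
  x=3 (Beta, w=100) cum 100
  x=9 (Epsilon, w=7) cum 107
  x=10 (Alpha, w=100) cum 207  ← median
  x=13 (Gamma, w=50) cum 257
  x=14 (Delta, w=50) cum 307
⇒ x* = 10
y-coordinate, sorted with cumulative weight:
  y=3 (Beta, w=100) cum 100
  y=5 (Delta, w=50) cum 150
  y=6 (Gamma, w=50) cum 200  ← median
  y=8 (Alpha, w=100) cum 300
  y=14 (Epsilon, w=7) cum 307
⇒ y* = 6

(10, 6)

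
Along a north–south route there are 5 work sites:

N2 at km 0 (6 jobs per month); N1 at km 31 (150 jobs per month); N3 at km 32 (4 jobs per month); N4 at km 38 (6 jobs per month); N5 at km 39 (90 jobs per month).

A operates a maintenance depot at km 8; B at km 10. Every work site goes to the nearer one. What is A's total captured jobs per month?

The indifferent point is the midpoint (8+10)/2 = 9; work sites left of it (closer to A at 8) go to A, those right go to B.
  N2 at 0 (w=6) → A
  N1 at 31 (w=150) → B
  N3 at 32 (w=4) → B
  N4 at 38 (w=6) → B
  N5 at 39 (w=90) → B
A captures 6; B captures 250.

6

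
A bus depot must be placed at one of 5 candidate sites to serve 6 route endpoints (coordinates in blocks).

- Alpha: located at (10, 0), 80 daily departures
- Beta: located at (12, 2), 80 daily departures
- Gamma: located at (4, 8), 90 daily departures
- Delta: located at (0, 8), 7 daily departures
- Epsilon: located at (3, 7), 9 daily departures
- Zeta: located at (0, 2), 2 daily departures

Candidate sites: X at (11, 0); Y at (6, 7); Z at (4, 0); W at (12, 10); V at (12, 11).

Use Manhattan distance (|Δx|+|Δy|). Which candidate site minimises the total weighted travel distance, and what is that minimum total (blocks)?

X, total 1964 blocks

Total weighted distance at each candidate:
  X (11, 0): total = 1964
  Y (6, 7): total = 2128
  Z (4, 0): total = 2168
  W (12, 10): total = 2746
  V (12, 11): total = 3014
Minimum is at X with total 1964 blocks.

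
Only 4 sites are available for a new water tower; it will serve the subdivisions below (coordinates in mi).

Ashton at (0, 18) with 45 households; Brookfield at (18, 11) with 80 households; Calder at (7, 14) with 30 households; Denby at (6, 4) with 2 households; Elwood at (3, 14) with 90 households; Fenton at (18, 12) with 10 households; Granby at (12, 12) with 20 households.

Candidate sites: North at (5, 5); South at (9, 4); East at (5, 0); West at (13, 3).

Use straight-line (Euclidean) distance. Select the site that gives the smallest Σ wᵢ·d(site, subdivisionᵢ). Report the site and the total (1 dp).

North, total 3227.0 mi

Total weighted distance at each candidate:
  North (5, 5): total = 3227.0
  South (9, 4): total = 3313.9
  East (5, 0): total = 4363.1
  West (13, 3): total = 3660.0
Minimum is at North with total 3227.0 mi.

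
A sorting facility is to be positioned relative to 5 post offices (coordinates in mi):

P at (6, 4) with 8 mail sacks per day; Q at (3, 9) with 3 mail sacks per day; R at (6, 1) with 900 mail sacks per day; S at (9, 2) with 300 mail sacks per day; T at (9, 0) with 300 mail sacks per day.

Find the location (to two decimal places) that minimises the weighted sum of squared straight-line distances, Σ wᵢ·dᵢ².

(7.19, 1.03)

The minimiser of Σwᵢ‖p−pᵢ‖² is the weighted centroid p* = (Σwᵢpᵢ)/(Σwᵢ).
Σwᵢ = 1511.
Σwᵢxᵢ = 8·6 + 3·3 + 900·6 + 300·9 + 300·9 = 10857.
Σwᵢyᵢ = 8·4 + 3·9 + 900·1 + 300·2 + 300·0 = 1559.
x* = 10857/1511 = 7.19, y* = 1559/1511 = 1.03.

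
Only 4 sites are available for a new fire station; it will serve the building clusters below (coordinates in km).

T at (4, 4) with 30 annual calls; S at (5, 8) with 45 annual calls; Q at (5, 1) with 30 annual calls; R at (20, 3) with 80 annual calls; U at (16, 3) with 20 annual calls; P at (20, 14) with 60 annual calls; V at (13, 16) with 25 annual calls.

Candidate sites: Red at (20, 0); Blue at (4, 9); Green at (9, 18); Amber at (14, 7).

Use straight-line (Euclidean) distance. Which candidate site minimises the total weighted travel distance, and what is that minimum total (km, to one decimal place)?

Amber, total 2491.1 km

Total weighted distance at each candidate:
  Red (20, 0): total = 3327.4
  Blue (4, 9): total = 3381.7
  Green (9, 18): total = 4087.8
  Amber (14, 7): total = 2491.1
Minimum is at Amber with total 2491.1 km.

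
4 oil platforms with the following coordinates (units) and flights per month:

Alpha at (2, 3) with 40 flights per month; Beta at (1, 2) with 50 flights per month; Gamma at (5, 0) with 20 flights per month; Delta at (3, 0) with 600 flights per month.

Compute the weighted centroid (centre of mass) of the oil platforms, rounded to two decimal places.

(2.86, 0.31)

The minimiser of Σwᵢ‖p−pᵢ‖² is the weighted centroid p* = (Σwᵢpᵢ)/(Σwᵢ).
Σwᵢ = 710.
Σwᵢxᵢ = 40·2 + 50·1 + 20·5 + 600·3 = 2030.
Σwᵢyᵢ = 40·3 + 50·2 + 20·0 + 600·0 = 220.
x* = 2030/710 = 2.86, y* = 220/710 = 0.31.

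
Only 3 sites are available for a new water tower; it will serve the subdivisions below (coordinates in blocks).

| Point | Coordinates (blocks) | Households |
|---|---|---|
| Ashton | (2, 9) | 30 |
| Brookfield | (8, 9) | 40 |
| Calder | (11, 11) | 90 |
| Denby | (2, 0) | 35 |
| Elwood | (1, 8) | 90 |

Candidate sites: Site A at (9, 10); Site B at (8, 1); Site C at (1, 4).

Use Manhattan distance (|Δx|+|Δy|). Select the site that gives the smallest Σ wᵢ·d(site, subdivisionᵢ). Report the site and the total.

Site A, total 2085 blocks

Total weighted distance at each candidate:
  Site A (9, 10): total = 2085
  Site B (8, 1): total = 3415
  Site C (1, 4): total = 2725
Minimum is at Site A with total 2085 blocks.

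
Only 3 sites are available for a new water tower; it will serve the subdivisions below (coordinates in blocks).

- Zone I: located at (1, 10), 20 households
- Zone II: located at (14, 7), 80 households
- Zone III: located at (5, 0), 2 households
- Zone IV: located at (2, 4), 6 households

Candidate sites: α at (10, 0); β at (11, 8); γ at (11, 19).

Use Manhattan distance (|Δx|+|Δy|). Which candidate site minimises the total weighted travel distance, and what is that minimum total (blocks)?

β, total 666 blocks

Total weighted distance at each candidate:
  α (10, 0): total = 1342
  β (11, 8): total = 666
  γ (11, 19): total = 1774
Minimum is at β with total 666 blocks.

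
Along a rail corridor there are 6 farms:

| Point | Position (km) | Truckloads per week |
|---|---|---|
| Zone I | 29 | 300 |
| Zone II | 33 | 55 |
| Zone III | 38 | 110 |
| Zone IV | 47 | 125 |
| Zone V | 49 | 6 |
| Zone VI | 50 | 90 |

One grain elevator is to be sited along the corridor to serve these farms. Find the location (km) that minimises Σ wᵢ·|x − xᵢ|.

For a sum of weighted absolute distances on a line, the optimum is the weighted median (not the mean). Total weight W = 686; half-weight = 343.
Sort by position and accumulate weight:
  km 29 (Zone I, w=300) → cum 300
  km 33 (Zone II, w=55) → cum 355  ≥ 343 → median here
  km 38 (Zone III, w=110) → cum 465
  km 47 (Zone IV, w=125) → cum 590
  km 49 (Zone V, w=6) → cum 596
  km 50 (Zone VI, w=90) → cum 686
Optimal location: km 33.

x = 33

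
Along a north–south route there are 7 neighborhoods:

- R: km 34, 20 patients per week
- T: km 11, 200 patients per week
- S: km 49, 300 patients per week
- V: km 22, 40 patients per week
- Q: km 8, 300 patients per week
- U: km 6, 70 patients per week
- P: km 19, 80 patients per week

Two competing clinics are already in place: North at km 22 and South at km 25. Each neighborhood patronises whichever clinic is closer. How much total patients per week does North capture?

The indifferent point is the midpoint (22+25)/2 = 23.5; neighborhoods left of it (closer to North at 22) go to North, those right go to South.
  U at 6 (w=70) → North
  Q at 8 (w=300) → North
  T at 11 (w=200) → North
  P at 19 (w=80) → North
  V at 22 (w=40) → North
  R at 34 (w=20) → South
  S at 49 (w=300) → South
North captures 690; South captures 320.

690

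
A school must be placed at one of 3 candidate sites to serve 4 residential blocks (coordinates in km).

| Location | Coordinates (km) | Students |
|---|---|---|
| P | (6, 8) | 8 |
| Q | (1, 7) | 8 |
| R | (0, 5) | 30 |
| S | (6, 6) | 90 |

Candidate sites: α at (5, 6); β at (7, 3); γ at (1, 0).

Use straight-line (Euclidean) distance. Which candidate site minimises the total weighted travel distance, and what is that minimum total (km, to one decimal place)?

α, total 293.8 km

Total weighted distance at each candidate:
  α (5, 6): total = 293.8
  β (7, 3): total = 601.5
  γ (1, 0): total = 987.4
Minimum is at α with total 293.8 km.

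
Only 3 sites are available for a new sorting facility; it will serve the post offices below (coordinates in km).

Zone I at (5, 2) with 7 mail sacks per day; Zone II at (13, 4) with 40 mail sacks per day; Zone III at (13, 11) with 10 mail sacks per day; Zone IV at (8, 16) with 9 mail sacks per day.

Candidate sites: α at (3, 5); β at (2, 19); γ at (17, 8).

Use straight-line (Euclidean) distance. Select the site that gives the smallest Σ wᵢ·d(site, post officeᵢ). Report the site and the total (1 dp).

Total weighted distance at each candidate:
  α (3, 5): total = 652.6
  β (2, 19): total = 1061.3
  γ (17, 8): total = 478.6
Minimum is at γ with total 478.6 km.

γ, total 478.6 km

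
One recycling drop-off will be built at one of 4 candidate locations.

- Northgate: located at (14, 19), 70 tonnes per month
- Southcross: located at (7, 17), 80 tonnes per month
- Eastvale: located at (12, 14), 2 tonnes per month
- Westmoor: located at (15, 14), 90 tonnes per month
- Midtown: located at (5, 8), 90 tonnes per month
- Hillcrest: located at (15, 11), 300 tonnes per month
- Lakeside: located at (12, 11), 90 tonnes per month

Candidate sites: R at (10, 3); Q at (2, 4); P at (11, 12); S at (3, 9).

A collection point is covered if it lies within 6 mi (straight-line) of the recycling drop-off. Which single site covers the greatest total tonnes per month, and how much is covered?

P, covering 482

Coverage radius r = 6 mi; a point is covered iff (Δx)²+(Δy)² ≤ 6² = 36.
  R (10, 3): covers {none} → 0
  Q (2, 4): covers {Midtown} → 90
  P (11, 12): covers {Eastvale, Westmoor, Hillcrest, Lakeside} → 482
  S (3, 9): covers {Midtown} → 90
Maximum coverage at P: 482 tonnes per month.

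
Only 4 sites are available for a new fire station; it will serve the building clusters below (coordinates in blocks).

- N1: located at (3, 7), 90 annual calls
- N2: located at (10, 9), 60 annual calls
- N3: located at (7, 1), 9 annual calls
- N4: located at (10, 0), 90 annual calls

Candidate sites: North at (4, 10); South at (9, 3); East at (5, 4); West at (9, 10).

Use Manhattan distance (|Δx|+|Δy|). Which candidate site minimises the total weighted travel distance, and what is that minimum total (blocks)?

South, total 1716 blocks

Total weighted distance at each candidate:
  North (4, 10): total = 2328
  South (9, 3): total = 1716
  East (5, 4): total = 1905
  West (9, 10): total = 2019
Minimum is at South with total 1716 blocks.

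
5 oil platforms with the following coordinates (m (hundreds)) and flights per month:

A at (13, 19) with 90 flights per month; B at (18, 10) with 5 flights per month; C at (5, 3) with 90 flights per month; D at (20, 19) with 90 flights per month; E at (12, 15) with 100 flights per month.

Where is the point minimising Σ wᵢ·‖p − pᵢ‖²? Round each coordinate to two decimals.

(12.56, 13.97)

The minimiser of Σwᵢ‖p−pᵢ‖² is the weighted centroid p* = (Σwᵢpᵢ)/(Σwᵢ).
Σwᵢ = 375.
Σwᵢxᵢ = 90·13 + 5·18 + 90·5 + 90·20 + 100·12 = 4710.
Σwᵢyᵢ = 90·19 + 5·10 + 90·3 + 90·19 + 100·15 = 5240.
x* = 4710/375 = 12.56, y* = 5240/375 = 13.97.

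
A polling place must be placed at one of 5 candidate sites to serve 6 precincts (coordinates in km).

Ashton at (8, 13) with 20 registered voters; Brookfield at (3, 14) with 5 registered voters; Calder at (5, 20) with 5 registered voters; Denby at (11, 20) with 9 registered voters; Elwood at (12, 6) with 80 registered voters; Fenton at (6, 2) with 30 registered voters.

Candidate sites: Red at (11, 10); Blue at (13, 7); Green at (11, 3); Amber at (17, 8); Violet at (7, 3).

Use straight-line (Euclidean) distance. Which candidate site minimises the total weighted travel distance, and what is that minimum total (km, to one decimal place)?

Blue, total 783.1 km

Total weighted distance at each candidate:
  Red (11, 10): total = 890.8
  Blue (13, 7): total = 783.1
  Green (11, 3): total = 925.9
  Amber (17, 8): total = 1294.4
  Violet (7, 3): total = 1011.2
Minimum is at Blue with total 783.1 km.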